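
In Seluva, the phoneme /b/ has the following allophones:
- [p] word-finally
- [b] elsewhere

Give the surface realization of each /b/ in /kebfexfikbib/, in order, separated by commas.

[b], [b], [p]

Occurrence 1 (position 3): no conditioning environment matches → elsewhere allophone [b].
Occurrence 2 (position 10): no conditioning environment matches → elsewhere allophone [b].
Occurrence 3 (position 12): word-finally → [p].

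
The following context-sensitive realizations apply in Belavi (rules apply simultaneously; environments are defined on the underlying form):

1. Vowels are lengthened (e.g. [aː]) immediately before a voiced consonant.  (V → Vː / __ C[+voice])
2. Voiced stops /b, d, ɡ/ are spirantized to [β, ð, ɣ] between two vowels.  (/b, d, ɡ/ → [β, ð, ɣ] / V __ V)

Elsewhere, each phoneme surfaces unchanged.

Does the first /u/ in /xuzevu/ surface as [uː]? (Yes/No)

Yes

Rule 1 applies to /u/ (between /x/ and /z/: before a voiced consonant) → [uː].
The actual realization is [uː], which matches [uː].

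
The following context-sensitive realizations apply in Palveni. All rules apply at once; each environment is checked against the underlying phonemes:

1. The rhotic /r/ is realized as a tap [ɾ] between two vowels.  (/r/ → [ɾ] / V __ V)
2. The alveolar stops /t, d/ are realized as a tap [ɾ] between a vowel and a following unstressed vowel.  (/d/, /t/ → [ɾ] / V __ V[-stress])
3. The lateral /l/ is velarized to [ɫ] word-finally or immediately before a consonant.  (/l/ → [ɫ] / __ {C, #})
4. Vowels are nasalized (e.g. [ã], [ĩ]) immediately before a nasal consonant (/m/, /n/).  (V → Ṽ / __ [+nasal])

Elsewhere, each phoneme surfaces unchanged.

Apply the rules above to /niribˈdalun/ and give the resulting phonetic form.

[niɾibˈdalũn]

/n/ (word-initial) is unaffected → [n].
/i/ (between /n/ and /r/): rule 4 targets it, but not before a nasal consonant → unchanged [i].
Rule 1 applies to /r/ (between /i/ and /i/: between two vowels) → [ɾ].
/i/ (between /r/ and /b/) is in the target of rule 4 but the environment (before a nasal consonant) is not met → [i].
/b/ — not in any rule's target class → [b].
/d/ (between /b/ and /a/) fails the environment for rule 2, so it stays [d].
/a/ — between /d/ and /l/; rule 4 does not apply here → [a].
/l/ (between /a/ and /u/) fails the environment for rule 3, so it stays [l].
Rule 4 applies to /u/ (between /l/ and /n/: before a nasal consonant) → [ũ].
/n/ — not in any rule's target class → [n].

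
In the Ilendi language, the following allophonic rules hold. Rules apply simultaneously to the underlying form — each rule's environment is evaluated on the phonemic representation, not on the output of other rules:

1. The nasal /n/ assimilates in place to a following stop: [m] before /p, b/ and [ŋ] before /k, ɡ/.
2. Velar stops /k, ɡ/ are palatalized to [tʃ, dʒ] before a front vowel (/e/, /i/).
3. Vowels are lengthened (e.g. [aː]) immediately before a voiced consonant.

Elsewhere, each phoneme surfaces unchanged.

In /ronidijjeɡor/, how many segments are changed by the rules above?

5

Segments that undergo a rule: /o/ → [oː] (rule 3); /i/ → [iː] (rule 3); /i/ → [iː] (rule 3); /e/ → [eː] (rule 3); /o/ → [oː] (rule 3).
All other segments surface unchanged.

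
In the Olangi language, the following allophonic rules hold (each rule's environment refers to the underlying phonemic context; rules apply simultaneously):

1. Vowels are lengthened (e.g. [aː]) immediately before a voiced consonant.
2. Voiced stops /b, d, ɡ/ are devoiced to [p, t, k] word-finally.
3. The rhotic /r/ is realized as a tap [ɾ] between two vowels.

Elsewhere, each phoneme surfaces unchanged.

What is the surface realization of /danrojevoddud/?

/d/ (word-initial) fails the environment for rule 2, so it stays [d].
Rule 1 applies to /a/ (between /d/ and /n/: before a voiced consonant) → [aː].
/n/ (between /a/ and /r/) is unaffected → [n].
/r/ (between /n/ and /o/) fails the environment for rule 3, so it stays [r].
/o/ meets the environment for rule 1 (before a voiced consonant) → [oː].
/j/ — not in any rule's target class → [j].
/e/ (between /j/ and /v/): before a voiced consonant, so rule 1 applies → [eː].
/v/ (between /e/ and /o/): no rule targets it → [v].
/o/ (between /v/ and /d/) occurs before a voiced consonant → [oː] by rule 1.
/d/ (between /o/ and /d/): rule 2 targets it, but not word-finally → unchanged [d].
/d/ (between /d/ and /u/) fails the environment for rule 2, so it stays [d].
/u/ (between /d/ and /d/): before a voiced consonant, so rule 1 applies → [uː].
/d/ meets the environment for rule 2 (word-finally) → [t].

[daːnroːjeːvoːdduːt]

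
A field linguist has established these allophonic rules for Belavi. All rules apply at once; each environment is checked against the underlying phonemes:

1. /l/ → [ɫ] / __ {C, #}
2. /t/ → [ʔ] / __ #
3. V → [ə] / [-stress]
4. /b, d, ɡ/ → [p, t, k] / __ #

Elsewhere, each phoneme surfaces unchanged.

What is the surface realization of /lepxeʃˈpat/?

[ləpxəʃˈpaʔ]

/l/ (word-initial) is in the target of rule 1 but the environment (word-finally or immediately before a consonant) is not met → [l].
/e/ — between /l/ and /p/, in an unstressed syllable — surfaces as [ə] (rule 3).
/p/ (between /e/ and /x/): no rule targets it → [p].
/x/ — not in any rule's target class → [x].
/e/ (between /x/ and /ʃ/) occurs in an unstressed syllable → [ə] by rule 3.
/ʃ/ (between /e/ and /p/): no rule targets it → [ʃ].
/p/ — not in any rule's target class → [p].
/a/ (between /p/ and /t/) fails the environment for rule 3, so it stays [a].
/t/ (word-final) occurs word-finally → [ʔ] by rule 2.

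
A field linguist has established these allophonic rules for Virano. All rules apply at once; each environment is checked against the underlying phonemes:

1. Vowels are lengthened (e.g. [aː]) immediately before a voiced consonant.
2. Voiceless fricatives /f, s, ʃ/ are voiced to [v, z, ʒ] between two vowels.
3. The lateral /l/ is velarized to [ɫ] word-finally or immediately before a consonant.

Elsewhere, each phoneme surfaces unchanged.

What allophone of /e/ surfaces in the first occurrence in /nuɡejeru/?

[eː]

/e/ meets the environment for rule 1 (before a voiced consonant) → [eː].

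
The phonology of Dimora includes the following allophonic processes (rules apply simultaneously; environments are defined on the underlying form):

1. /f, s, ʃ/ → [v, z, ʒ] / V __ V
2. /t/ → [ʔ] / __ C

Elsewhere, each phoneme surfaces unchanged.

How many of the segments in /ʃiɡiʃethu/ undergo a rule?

Segments that undergo a rule: /ʃ/ → [ʒ] (rule 1); /t/ → [ʔ] (rule 2).
All other segments surface unchanged.

2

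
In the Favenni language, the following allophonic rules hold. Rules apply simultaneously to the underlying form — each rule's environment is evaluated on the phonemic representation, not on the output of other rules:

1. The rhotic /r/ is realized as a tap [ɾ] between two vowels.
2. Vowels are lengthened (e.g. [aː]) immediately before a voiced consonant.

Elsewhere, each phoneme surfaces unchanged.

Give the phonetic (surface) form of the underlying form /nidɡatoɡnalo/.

/n/ (word-initial): no rule targets it → [n].
/i/ meets the environment for rule 2 (before a voiced consonant) → [iː].
/d/ (between /i/ and /ɡ/): no rule targets it → [d].
/ɡ/ stays [ɡ].
/a/ (between /ɡ/ and /t/): rule 2 targets it, but not before a voiced consonant → unchanged [a].
/t/ stays [t].
/o/ (between /t/ and /ɡ/): before a voiced consonant, so rule 2 applies → [oː].
/ɡ/ (between /o/ and /n/) is unaffected → [ɡ].
/n/ stays [n].
/a/ (between /n/ and /l/): before a voiced consonant, so rule 2 applies → [aː].
/l/ (between /a/ and /o/) is unaffected → [l].
/o/ (word-final): rule 2 targets it, but not before a voiced consonant → unchanged [o].

[niːdɡatoːɡnaːlo]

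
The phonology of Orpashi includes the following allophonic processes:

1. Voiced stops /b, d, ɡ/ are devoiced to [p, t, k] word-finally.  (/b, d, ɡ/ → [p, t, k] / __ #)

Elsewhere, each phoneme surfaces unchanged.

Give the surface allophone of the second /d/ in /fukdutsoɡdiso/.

[d]

/d/ (between /ɡ/ and /i/) fails the environment for rule 1, so it stays [d].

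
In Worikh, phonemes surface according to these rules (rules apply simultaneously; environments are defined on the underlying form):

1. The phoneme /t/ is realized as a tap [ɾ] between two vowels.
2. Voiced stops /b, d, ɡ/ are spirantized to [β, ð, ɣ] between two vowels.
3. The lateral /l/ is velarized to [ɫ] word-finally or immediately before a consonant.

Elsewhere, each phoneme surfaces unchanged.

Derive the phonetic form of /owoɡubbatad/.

[owoɣubbaɾad]

/o/ — not in any rule's target class → [o].
/w/ — not in any rule's target class → [w].
/o/ (between /w/ and /ɡ/) is unaffected → [o].
/ɡ/ meets the environment for rule 2 (between two vowels) → [ɣ].
/u/ — not in any rule's target class → [u].
/b/ (between /u/ and /b/) is in the target of rule 2 but the environment (between two vowels) is not met → [b].
/b/ — between /b/ and /a/; rule 2 does not apply here → [b].
/a/ (between /b/ and /t/): no rule targets it → [a].
/t/ meets the environment for rule 1 (between two vowels) → [ɾ].
/a/ (between /t/ and /d/): no rule targets it → [a].
/d/ (word-final) is in the target of rule 2 but the environment (between two vowels) is not met → [d].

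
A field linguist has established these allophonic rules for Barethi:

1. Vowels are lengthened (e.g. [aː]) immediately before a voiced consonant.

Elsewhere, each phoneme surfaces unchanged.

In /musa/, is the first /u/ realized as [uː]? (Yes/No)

No

/u/ (between /m/ and /s/): rule 1 targets it, but not before a voiced consonant → unchanged [u].
The actual realization is [u], not [uː].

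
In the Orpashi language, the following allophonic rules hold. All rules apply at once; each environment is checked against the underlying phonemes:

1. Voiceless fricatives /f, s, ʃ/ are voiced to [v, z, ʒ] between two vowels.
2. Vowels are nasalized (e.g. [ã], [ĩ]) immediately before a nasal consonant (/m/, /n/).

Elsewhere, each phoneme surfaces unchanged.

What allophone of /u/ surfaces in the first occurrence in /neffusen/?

/u/ (between /f/ and /s/): rule 2 targets it, but not before a nasal consonant → unchanged [u].

[u]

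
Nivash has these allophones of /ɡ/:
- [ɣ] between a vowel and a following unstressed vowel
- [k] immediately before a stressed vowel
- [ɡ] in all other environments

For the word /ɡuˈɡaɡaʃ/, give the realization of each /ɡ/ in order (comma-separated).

Occurrence 1 (position 1): no conditioning environment matches → elsewhere allophone [ɡ].
Occurrence 2 (position 3): immediately before a stressed vowel → [k].
Occurrence 3 (position 5): between a vowel and a following unstressed vowel → [ɣ].

[ɡ], [k], [ɣ]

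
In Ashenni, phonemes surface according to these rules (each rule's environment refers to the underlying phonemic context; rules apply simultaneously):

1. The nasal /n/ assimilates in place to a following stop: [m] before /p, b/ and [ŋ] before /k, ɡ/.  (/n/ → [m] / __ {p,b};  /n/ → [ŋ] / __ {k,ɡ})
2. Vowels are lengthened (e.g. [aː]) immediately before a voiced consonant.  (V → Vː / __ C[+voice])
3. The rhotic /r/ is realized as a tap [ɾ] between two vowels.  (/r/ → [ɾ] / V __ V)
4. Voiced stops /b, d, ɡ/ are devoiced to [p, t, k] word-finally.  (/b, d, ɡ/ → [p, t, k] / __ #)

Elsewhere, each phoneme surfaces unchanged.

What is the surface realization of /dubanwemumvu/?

/d/ (word-initial) is in the target of rule 4 but the environment (word-finally) is not met → [d].
/u/ meets the environment for rule 2 (before a voiced consonant) → [uː].
/b/ (between /u/ and /a/) fails the environment for rule 4, so it stays [b].
/a/ (between /b/ and /n/) occurs before a voiced consonant → [aː] by rule 2.
/n/ (between /a/ and /w/): rule 1 targets it, but not before a labial or velar stop → unchanged [n].
/w/ stays [w].
/e/ meets the environment for rule 2 (before a voiced consonant) → [eː].
/m/ stays [m].
/u/ — between /m/ and /m/, before a voiced consonant — surfaces as [uː] (rule 2).
/m/ (between /u/ and /v/): no rule targets it → [m].
/v/ stays [v].
/u/ — word-final; rule 2 does not apply here → [u].

[duːbaːnweːmuːmvu]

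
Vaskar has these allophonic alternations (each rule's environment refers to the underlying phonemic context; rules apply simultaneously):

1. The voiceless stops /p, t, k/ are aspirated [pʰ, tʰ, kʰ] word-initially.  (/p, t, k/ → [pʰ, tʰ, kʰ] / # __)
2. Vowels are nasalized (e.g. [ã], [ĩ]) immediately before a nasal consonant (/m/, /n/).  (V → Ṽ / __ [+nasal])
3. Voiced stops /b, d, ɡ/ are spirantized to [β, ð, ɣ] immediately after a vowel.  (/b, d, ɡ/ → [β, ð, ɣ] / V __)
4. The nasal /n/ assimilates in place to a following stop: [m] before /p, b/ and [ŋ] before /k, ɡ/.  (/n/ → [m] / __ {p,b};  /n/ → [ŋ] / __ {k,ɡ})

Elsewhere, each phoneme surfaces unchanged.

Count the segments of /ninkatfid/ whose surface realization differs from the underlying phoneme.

3

Segments that undergo a rule: /i/ → [ĩ] (rule 2); /n/ → [ŋ] (rule 4); /d/ → [ð] (rule 3).
All other segments surface unchanged.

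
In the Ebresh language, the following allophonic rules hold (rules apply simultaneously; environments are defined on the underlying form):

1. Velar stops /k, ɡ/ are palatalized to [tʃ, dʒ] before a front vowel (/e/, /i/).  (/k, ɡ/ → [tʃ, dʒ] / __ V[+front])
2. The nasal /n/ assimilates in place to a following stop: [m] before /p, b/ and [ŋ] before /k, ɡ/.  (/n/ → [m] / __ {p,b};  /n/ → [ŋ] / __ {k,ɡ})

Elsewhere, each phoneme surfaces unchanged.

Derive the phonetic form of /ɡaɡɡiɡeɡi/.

[ɡaɡdʒidʒedʒi]

/ɡ/ — word-initial; rule 1 does not apply here → [ɡ].
/a/ stays [a].
/ɡ/ — between /a/ and /ɡ/; rule 1 does not apply here → [ɡ].
/ɡ/ — between /ɡ/ and /i/, before a front vowel — surfaces as [dʒ] (rule 1).
/i/ (between /ɡ/ and /ɡ/) is unaffected → [i].
/ɡ/ (between /i/ and /e/): before a front vowel, so rule 1 applies → [dʒ].
/e/ stays [e].
/ɡ/ meets the environment for rule 1 (before a front vowel) → [dʒ].
/i/ — not in any rule's target class → [i].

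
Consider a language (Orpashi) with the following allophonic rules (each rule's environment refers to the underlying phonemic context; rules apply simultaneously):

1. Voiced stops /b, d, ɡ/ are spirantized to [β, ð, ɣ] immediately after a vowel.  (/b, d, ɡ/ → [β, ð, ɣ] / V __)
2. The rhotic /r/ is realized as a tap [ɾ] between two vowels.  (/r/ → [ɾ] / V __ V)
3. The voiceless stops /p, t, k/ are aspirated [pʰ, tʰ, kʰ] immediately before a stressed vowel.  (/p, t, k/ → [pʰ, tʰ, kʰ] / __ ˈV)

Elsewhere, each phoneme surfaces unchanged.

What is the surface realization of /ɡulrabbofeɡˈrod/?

[ɡulraβbofeɣˈroð]

/ɡ/ (word-initial) fails the environment for rule 1, so it stays [ɡ].
/u/ (between /ɡ/ and /l/): no rule targets it → [u].
/l/ (between /u/ and /r/) is unaffected → [l].
/r/ (between /l/ and /a/) is in the target of rule 2 but the environment (between two vowels) is not met → [r].
/a/ stays [a].
Rule 1 applies to /b/ (between /a/ and /b/: immediately after a vowel) → [β].
/b/ (between /b/ and /o/): rule 1 targets it, but not immediately after a vowel → unchanged [b].
/o/ (between /b/ and /f/) is unaffected → [o].
/f/ — not in any rule's target class → [f].
/e/ stays [e].
/ɡ/ — between /e/ and /r/, immediately after a vowel — surfaces as [ɣ] (rule 1).
/r/ (between /ɡ/ and /o/) is in the target of rule 2 but the environment (between two vowels) is not met → [r].
/o/ stays [o].
/d/ (word-final): immediately after a vowel, so rule 1 applies → [ð].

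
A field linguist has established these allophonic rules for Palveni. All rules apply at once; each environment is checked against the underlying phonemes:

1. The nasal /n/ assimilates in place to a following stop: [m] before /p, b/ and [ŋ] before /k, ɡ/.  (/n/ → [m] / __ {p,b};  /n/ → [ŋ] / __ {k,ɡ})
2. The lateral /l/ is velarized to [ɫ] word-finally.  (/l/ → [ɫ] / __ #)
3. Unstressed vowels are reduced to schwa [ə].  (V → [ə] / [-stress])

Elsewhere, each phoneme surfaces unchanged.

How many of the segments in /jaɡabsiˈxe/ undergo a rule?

Segments that undergo a rule: /a/ → [ə] (rule 3); /a/ → [ə] (rule 3); /i/ → [ə] (rule 3).
All other segments surface unchanged.

3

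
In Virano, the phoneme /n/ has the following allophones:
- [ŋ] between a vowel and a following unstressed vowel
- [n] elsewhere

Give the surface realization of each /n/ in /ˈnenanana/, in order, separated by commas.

Occurrence 1 (position 1): no conditioning environment matches → elsewhere allophone [n].
Occurrence 2 (position 3): between a vowel and a following unstressed vowel → [ŋ].
Occurrence 3 (position 5): between a vowel and a following unstressed vowel → [ŋ].
Occurrence 4 (position 7): between a vowel and a following unstressed vowel → [ŋ].

[n], [ŋ], [ŋ], [ŋ]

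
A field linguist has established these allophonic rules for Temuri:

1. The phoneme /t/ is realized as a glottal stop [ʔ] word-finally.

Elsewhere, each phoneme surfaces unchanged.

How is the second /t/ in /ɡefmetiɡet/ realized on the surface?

[ʔ]

/t/ meets the environment for rule 1 (word-finally) → [ʔ].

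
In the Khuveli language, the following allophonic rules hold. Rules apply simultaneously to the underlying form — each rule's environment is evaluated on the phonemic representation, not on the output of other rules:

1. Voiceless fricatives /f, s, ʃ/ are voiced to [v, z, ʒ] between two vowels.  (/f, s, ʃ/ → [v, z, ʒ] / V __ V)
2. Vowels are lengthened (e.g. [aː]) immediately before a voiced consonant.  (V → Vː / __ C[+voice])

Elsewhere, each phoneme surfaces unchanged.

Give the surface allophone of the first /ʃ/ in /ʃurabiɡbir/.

/ʃ/ (word-initial) fails the environment for rule 1, so it stays [ʃ].

[ʃ]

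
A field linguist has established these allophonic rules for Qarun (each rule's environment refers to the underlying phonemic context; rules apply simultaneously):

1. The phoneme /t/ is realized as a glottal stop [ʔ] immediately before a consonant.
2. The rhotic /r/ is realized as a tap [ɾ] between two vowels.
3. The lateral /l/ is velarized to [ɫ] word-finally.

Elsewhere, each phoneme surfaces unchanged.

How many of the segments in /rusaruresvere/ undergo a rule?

3

Segments that undergo a rule: /r/ → [ɾ] (rule 2); /r/ → [ɾ] (rule 2); /r/ → [ɾ] (rule 2).
All other segments surface unchanged.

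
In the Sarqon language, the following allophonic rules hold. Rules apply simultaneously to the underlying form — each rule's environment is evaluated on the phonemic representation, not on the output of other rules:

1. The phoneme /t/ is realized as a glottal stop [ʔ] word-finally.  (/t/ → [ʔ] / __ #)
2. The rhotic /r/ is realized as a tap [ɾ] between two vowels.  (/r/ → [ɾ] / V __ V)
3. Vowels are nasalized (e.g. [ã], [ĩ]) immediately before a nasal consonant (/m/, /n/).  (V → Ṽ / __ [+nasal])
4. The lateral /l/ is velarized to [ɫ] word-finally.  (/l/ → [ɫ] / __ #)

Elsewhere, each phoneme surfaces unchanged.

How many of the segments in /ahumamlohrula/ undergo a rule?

2

Segments that undergo a rule: /u/ → [ũ] (rule 3); /a/ → [ã] (rule 3).
All other segments surface unchanged.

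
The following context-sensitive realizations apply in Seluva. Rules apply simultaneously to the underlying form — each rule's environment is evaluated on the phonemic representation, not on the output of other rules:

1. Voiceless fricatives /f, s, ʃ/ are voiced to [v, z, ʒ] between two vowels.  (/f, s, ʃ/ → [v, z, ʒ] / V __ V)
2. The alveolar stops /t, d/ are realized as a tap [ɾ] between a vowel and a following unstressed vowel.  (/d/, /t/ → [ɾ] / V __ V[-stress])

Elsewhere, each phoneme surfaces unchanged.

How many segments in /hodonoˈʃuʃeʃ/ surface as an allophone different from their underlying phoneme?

3

Segments that undergo a rule: /d/ → [ɾ] (rule 2); /ʃ/ → [ʒ] (rule 1); /ʃ/ → [ʒ] (rule 1).
All other segments surface unchanged.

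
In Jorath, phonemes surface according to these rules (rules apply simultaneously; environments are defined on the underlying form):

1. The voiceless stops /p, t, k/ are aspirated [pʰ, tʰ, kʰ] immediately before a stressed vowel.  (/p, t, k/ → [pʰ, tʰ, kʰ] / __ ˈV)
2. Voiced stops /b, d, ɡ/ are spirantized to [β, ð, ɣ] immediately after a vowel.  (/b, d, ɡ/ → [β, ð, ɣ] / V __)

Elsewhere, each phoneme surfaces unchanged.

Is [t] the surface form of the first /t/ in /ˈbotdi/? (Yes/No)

/t/ (between /o/ and /d/): rule 1 targets it, but not immediately before a stressed vowel → unchanged [t].
The actual realization is [t], which matches [t].

Yes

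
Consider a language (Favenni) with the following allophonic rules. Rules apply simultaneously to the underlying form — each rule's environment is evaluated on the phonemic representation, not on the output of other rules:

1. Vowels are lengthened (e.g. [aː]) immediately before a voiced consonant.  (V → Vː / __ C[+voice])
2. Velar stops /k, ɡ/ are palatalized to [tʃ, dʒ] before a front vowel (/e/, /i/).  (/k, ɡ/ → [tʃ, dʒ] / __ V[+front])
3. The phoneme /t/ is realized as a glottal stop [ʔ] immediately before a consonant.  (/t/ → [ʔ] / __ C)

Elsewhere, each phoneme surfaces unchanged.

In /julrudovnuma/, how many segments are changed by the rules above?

Segments that undergo a rule: /u/ → [uː] (rule 1); /u/ → [uː] (rule 1); /o/ → [oː] (rule 1); /u/ → [uː] (rule 1).
All other segments surface unchanged.

4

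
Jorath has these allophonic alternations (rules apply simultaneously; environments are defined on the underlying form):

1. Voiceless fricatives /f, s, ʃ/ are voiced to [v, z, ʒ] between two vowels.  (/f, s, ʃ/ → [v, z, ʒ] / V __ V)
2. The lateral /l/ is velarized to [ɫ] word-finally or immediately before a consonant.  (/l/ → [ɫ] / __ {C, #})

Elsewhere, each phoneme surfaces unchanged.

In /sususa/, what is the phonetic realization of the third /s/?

/s/ meets the environment for rule 1 (between two vowels) → [z].

[z]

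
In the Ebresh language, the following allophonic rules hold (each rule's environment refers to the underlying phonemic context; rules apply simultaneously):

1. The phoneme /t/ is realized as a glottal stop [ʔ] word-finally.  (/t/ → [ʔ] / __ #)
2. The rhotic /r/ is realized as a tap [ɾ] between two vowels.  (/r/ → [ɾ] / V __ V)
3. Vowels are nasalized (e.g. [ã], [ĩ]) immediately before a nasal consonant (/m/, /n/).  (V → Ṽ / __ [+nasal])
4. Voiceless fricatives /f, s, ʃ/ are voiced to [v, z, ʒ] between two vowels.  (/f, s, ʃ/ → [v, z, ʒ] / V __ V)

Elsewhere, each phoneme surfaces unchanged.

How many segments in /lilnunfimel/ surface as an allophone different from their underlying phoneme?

Segments that undergo a rule: /u/ → [ũ] (rule 3); /i/ → [ĩ] (rule 3).
All other segments surface unchanged.

2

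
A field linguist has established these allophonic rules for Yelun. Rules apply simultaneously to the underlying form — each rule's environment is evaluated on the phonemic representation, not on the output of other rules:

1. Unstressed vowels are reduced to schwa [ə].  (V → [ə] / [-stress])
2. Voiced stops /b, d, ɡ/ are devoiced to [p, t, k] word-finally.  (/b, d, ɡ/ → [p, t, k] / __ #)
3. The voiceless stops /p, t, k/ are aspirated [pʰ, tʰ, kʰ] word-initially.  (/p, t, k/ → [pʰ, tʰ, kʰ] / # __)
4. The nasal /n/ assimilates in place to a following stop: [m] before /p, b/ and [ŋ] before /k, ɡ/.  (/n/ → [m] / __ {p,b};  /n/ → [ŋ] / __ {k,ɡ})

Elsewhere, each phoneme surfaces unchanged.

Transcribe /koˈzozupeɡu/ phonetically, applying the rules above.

[kʰəˈzozəpəɡə]

/k/ — word-initial, word-initially — surfaces as [kʰ] (rule 3).
/o/ meets the environment for rule 1 (in an unstressed syllable) → [ə].
/o/ (between /z/ and /z/): rule 1 targets it, but not in an unstressed syllable → unchanged [o].
/u/ meets the environment for rule 1 (in an unstressed syllable) → [ə].
/p/ (between /u/ and /e/): rule 3 targets it, but not word-initially → unchanged [p].
/e/ (between /p/ and /ɡ/): in an unstressed syllable, so rule 1 applies → [ə].
/ɡ/ (between /e/ and /u/) fails the environment for rule 2, so it stays [ɡ].
/u/ — word-final, in an unstressed syllable — surfaces as [ə] (rule 1).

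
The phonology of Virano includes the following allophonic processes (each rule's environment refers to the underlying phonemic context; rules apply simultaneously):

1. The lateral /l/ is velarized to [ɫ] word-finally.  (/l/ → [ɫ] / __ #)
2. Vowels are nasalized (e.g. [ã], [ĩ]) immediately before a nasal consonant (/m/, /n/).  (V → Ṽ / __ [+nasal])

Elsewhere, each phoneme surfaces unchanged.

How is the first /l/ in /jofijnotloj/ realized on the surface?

/l/ (between /t/ and /o/) is in the target of rule 1 but the environment (word-finally) is not met → [l].

[l]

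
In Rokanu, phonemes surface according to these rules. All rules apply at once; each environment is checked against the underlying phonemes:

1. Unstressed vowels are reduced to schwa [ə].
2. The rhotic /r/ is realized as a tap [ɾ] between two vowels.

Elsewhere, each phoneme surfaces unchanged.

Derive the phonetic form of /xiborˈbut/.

/x/ stays [x].
/i/ meets the environment for rule 1 (in an unstressed syllable) → [ə].
/b/ — not in any rule's target class → [b].
Rule 1 applies to /o/ (between /b/ and /r/: in an unstressed syllable) → [ə].
/r/ (between /o/ and /b/) fails the environment for rule 2, so it stays [r].
/b/ stays [b].
/u/ (between /b/ and /t/) fails the environment for rule 1, so it stays [u].
/t/ — not in any rule's target class → [t].

[xəbərˈbut]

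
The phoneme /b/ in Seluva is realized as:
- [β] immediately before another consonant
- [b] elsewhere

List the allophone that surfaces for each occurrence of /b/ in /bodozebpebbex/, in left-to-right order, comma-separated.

Occurrence 1 (position 1): no conditioning environment matches → elsewhere allophone [b].
Occurrence 2 (position 7): immediately before another consonant → [β].
Occurrence 3 (position 10): immediately before another consonant → [β].
Occurrence 4 (position 11): no conditioning environment matches → elsewhere allophone [b].

[b], [β], [β], [b]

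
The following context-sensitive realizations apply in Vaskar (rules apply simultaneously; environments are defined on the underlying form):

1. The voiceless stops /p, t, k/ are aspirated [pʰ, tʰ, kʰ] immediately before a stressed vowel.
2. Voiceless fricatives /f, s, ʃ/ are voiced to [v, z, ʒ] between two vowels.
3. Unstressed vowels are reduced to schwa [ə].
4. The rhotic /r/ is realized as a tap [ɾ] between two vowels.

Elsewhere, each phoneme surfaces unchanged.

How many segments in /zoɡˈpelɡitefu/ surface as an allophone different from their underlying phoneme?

6

Segments that undergo a rule: /o/ → [ə] (rule 3); /p/ → [pʰ] (rule 1); /i/ → [ə] (rule 3); /e/ → [ə] (rule 3); /f/ → [v] (rule 2); /u/ → [ə] (rule 3).
All other segments surface unchanged.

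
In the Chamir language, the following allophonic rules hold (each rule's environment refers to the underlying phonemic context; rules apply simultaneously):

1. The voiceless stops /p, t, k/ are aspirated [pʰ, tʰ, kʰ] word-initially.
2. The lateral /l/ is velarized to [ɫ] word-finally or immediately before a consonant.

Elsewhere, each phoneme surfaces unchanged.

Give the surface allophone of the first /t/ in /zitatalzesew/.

[t]

/t/ (between /i/ and /a/): rule 1 targets it, but not word-initially → unchanged [t].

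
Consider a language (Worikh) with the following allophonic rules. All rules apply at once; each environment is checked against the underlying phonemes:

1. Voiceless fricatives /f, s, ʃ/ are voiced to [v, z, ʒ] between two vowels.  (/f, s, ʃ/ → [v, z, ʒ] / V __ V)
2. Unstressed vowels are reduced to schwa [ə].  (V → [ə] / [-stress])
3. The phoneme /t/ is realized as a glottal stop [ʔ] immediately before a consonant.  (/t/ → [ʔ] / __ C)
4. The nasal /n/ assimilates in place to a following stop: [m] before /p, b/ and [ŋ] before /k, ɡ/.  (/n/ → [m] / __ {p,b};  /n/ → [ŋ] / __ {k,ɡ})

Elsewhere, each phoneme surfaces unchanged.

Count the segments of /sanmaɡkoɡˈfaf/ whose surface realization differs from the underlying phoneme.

3

Segments that undergo a rule: /a/ → [ə] (rule 2); /a/ → [ə] (rule 2); /o/ → [ə] (rule 2).
All other segments surface unchanged.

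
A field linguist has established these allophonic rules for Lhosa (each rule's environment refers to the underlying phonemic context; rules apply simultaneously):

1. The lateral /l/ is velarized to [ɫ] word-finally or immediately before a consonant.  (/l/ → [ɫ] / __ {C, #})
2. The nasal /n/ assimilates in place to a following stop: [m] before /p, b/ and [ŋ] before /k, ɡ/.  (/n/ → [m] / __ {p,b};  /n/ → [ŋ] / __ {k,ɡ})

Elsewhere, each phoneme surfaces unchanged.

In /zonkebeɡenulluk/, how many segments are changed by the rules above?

2

Segments that undergo a rule: /n/ → [ŋ] (rule 2); /l/ → [ɫ] (rule 1).
All other segments surface unchanged.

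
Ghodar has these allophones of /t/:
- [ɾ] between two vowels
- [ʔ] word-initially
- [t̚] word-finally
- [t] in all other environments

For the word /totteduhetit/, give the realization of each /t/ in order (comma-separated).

[ʔ], [t], [t], [ɾ], [t̚]

Occurrence 1 (position 1): word-initially → [ʔ].
Occurrence 2 (position 3): no conditioning environment matches → elsewhere allophone [t].
Occurrence 3 (position 4): no conditioning environment matches → elsewhere allophone [t].
Occurrence 4 (position 10): between two vowels → [ɾ].
Occurrence 5 (position 12): word-finally → [t̚].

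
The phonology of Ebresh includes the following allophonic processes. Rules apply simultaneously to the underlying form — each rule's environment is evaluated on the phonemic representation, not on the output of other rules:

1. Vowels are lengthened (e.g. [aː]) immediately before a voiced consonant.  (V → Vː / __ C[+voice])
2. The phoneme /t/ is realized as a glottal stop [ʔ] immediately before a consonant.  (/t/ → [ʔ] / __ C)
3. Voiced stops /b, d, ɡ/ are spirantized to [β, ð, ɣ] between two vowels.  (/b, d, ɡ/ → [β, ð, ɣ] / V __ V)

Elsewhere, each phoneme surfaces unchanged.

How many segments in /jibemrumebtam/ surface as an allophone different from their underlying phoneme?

6

Segments that undergo a rule: /i/ → [iː] (rule 1); /b/ → [β] (rule 3); /e/ → [eː] (rule 1); /u/ → [uː] (rule 1); /e/ → [eː] (rule 1); /a/ → [aː] (rule 1).
All other segments surface unchanged.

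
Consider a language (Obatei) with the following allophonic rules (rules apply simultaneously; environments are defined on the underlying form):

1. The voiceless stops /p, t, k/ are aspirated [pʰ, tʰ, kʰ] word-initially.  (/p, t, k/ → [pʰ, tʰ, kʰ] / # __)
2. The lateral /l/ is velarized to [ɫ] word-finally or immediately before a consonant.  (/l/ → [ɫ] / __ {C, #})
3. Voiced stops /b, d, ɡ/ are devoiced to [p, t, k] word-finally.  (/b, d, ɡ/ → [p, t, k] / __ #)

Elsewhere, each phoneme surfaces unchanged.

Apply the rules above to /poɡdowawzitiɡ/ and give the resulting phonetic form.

/p/ (word-initial): word-initially, so rule 1 applies → [pʰ].
/o/ stays [o].
/ɡ/ (between /o/ and /d/) is in the target of rule 3 but the environment (word-finally) is not met → [ɡ].
/d/ (between /ɡ/ and /o/) fails the environment for rule 3, so it stays [d].
/o/ (between /d/ and /w/) is unaffected → [o].
/w/ — not in any rule's target class → [w].
/a/ stays [a].
/w/ (between /a/ and /z/) is unaffected → [w].
/z/ stays [z].
/i/ (between /z/ and /t/): no rule targets it → [i].
/t/ (between /i/ and /i/) fails the environment for rule 1, so it stays [t].
/i/ (between /t/ and /ɡ/) is unaffected → [i].
/ɡ/ meets the environment for rule 3 (word-finally) → [k].

[pʰoɡdowawzitik]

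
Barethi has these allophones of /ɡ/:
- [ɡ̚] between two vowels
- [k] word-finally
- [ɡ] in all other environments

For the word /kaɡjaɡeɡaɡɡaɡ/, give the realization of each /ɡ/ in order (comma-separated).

Occurrence 1 (position 3): no conditioning environment matches → elsewhere allophone [ɡ].
Occurrence 2 (position 6): between two vowels → [ɡ̚].
Occurrence 3 (position 8): between two vowels → [ɡ̚].
Occurrence 4 (position 10): no conditioning environment matches → elsewhere allophone [ɡ].
Occurrence 5 (position 11): no conditioning environment matches → elsewhere allophone [ɡ].
Occurrence 6 (position 13): word-finally → [k].

[ɡ], [ɡ̚], [ɡ̚], [ɡ], [ɡ], [k]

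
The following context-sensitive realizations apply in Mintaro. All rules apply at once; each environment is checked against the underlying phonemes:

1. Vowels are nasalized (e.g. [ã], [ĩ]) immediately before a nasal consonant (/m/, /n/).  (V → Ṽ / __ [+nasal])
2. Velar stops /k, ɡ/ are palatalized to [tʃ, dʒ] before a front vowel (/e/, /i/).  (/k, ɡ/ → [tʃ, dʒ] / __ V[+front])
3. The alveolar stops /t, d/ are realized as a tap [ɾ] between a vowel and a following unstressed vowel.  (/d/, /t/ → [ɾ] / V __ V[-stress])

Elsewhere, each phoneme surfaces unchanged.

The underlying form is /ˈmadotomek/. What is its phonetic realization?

/m/ (word-initial) is unaffected → [m].
/a/ (between /m/ and /d/): rule 1 targets it, but not before a nasal consonant → unchanged [a].
/d/ — between /a/ and /o/, between a vowel and a following unstressed vowel — surfaces as [ɾ] (rule 3).
/o/ — between /d/ and /t/; rule 1 does not apply here → [o].
/t/ — between /o/ and /o/, between a vowel and a following unstressed vowel — surfaces as [ɾ] (rule 3).
/o/ meets the environment for rule 1 (before a nasal consonant) → [õ].
/m/ — not in any rule's target class → [m].
/e/ (between /m/ and /k/): rule 1 targets it, but not before a nasal consonant → unchanged [e].
/k/ (word-final) is in the target of rule 2 but the environment (before a front vowel) is not met → [k].

[ˈmaɾoɾõmek]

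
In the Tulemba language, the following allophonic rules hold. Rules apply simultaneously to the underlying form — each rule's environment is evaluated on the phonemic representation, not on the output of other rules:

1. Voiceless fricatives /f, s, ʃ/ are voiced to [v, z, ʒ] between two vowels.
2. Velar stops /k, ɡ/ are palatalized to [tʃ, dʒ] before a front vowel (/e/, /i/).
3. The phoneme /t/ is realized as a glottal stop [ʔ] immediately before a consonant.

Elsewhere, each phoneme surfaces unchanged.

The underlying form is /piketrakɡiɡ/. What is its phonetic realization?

[pitʃeʔrakdʒiɡ]

/k/ (between /i/ and /e/) occurs before a front vowel → [tʃ] by rule 2.
/t/ meets the environment for rule 3 (immediately before a consonant) → [ʔ].
/k/ (between /a/ and /ɡ/) fails the environment for rule 2, so it stays [k].
/ɡ/ (between /k/ and /i/) occurs before a front vowel → [dʒ] by rule 2.
/ɡ/ (word-final) is in the target of rule 2 but the environment (before a front vowel) is not met → [ɡ].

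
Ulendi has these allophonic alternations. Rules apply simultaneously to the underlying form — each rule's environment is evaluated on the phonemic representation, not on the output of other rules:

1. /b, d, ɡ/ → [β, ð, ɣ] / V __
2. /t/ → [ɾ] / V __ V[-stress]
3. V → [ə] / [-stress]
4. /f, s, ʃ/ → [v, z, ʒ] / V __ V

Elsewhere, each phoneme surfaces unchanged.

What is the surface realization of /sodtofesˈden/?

/s/ (word-initial) is in the target of rule 4 but the environment (between two vowels) is not met → [s].
/o/ (between /s/ and /d/) occurs in an unstressed syllable → [ə] by rule 3.
/d/ (between /o/ and /t/): immediately after a vowel, so rule 1 applies → [ð].
/t/ (between /d/ and /o/) is in the target of rule 2 but the environment (between a vowel and a following unstressed vowel) is not met → [t].
/o/ meets the environment for rule 3 (in an unstressed syllable) → [ə].
/f/ meets the environment for rule 4 (between two vowels) → [v].
/e/ (between /f/ and /s/): in an unstressed syllable, so rule 3 applies → [ə].
/s/ — between /e/ and /d/; rule 4 does not apply here → [s].
/d/ (between /s/ and /e/) is in the target of rule 1 but the environment (immediately after a vowel) is not met → [d].
/e/ (between /d/ and /n/) fails the environment for rule 3, so it stays [e].

[səðtəvəsˈden]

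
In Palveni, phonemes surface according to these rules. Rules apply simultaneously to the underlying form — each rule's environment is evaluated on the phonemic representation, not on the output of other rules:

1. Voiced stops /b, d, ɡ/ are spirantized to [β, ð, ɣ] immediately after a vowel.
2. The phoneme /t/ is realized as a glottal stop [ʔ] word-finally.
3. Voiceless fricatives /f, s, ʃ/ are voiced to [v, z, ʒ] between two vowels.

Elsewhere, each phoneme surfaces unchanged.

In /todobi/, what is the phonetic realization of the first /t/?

/t/ (word-initial): rule 2 targets it, but not word-finally → unchanged [t].

[t]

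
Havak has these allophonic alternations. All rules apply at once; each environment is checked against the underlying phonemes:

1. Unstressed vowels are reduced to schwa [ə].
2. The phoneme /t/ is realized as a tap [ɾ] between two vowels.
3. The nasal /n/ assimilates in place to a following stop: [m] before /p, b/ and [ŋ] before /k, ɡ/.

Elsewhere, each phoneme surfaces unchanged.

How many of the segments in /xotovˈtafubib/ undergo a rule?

Segments that undergo a rule: /o/ → [ə] (rule 1); /t/ → [ɾ] (rule 2); /o/ → [ə] (rule 1); /u/ → [ə] (rule 1); /i/ → [ə] (rule 1).
All other segments surface unchanged.

5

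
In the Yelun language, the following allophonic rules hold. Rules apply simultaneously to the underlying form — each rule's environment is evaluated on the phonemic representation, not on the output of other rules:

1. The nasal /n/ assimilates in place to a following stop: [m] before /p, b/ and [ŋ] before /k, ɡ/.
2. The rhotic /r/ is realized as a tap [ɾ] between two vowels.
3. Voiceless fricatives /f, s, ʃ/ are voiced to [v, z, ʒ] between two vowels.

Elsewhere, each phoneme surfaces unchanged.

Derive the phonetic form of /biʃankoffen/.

[biʒaŋkoffen]

/b/ (word-initial): no rule targets it → [b].
/i/ (between /b/ and /ʃ/): no rule targets it → [i].
/ʃ/ (between /i/ and /a/) occurs between two vowels → [ʒ] by rule 3.
/a/ (between /ʃ/ and /n/) is unaffected → [a].
/n/ — between /a/ and /k/, before a labial or velar stop — surfaces as [ŋ] (rule 1).
/k/ (between /n/ and /o/) is unaffected → [k].
/o/ — not in any rule's target class → [o].
/f/ — between /o/ and /f/; rule 3 does not apply here → [f].
/f/ — between /f/ and /e/; rule 3 does not apply here → [f].
/e/ stays [e].
/n/ (word-final): rule 1 targets it, but not before a labial or velar stop → unchanged [n].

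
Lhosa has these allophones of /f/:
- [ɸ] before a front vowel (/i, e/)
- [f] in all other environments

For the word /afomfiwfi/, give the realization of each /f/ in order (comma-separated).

[f], [ɸ], [ɸ]

Occurrence 1 (position 2): no conditioning environment matches → elsewhere allophone [f].
Occurrence 2 (position 5): before a front vowel (/i, e/) → [ɸ].
Occurrence 3 (position 8): before a front vowel (/i, e/) → [ɸ].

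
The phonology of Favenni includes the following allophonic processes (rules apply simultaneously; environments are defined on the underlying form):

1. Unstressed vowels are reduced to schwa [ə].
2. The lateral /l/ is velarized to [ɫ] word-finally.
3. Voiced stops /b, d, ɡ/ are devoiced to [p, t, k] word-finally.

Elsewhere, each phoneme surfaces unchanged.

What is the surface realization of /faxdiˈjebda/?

/f/ (word-initial): no rule targets it → [f].
/a/ (between /f/ and /x/): in an unstressed syllable, so rule 1 applies → [ə].
/x/ stays [x].
/d/ (between /x/ and /i/) fails the environment for rule 3, so it stays [d].
/i/ (between /d/ and /j/): in an unstressed syllable, so rule 1 applies → [ə].
/j/ (between /i/ and /e/): no rule targets it → [j].
/e/ (between /j/ and /b/): rule 1 targets it, but not in an unstressed syllable → unchanged [e].
/b/ — between /e/ and /d/; rule 3 does not apply here → [b].
/d/ (between /b/ and /a/) fails the environment for rule 3, so it stays [d].
/a/ meets the environment for rule 1 (in an unstressed syllable) → [ə].

[fəxdəˈjebdə]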